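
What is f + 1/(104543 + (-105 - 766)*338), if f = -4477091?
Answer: -849998111806/189855 ≈ -4.4771e+6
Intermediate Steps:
f + 1/(104543 + (-105 - 766)*338) = -4477091 + 1/(104543 + (-105 - 766)*338) = -4477091 + 1/(104543 - 871*338) = -4477091 + 1/(104543 - 294398) = -4477091 + 1/(-189855) = -4477091 - 1/189855 = -849998111806/189855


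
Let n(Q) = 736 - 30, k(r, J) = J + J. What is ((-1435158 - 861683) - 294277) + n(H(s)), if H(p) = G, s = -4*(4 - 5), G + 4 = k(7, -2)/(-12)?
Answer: -2590412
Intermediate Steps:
k(r, J) = 2*J
G = -11/3 (G = -4 + (2*(-2))/(-12) = -4 - 4*(-1/12) = -4 + ⅓ = -11/3 ≈ -3.6667)
s = 4 (s = -4*(-1) = 4)
H(p) = -11/3
n(Q) = 706
((-1435158 - 861683) - 294277) + n(H(s)) = ((-1435158 - 861683) - 294277) + 706 = (-2296841 - 294277) + 706 = -2591118 + 706 = -2590412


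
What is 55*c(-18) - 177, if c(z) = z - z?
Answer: -177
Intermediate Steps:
c(z) = 0
55*c(-18) - 177 = 55*0 - 177 = 0 - 177 = -177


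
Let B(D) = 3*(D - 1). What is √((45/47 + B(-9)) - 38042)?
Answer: I*√84098933/47 ≈ 195.12*I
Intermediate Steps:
B(D) = -3 + 3*D (B(D) = 3*(-1 + D) = -3 + 3*D)
√((45/47 + B(-9)) - 38042) = √((45/47 + (-3 + 3*(-9))) - 38042) = √((45*(1/47) + (-3 - 27)) - 38042) = √((45/47 - 30) - 38042) = √(-1365/47 - 38042) = √(-1789339/47) = I*√84098933/47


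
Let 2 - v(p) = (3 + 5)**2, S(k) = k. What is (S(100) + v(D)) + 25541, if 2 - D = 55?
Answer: 25579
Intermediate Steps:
D = -53 (D = 2 - 1*55 = 2 - 55 = -53)
v(p) = -62 (v(p) = 2 - (3 + 5)**2 = 2 - 1*8**2 = 2 - 1*64 = 2 - 64 = -62)
(S(100) + v(D)) + 25541 = (100 - 62) + 25541 = 38 + 25541 = 25579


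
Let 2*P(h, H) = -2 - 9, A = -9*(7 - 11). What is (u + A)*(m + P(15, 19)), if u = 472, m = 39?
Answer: 17018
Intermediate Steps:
A = 36 (A = -9*(-4) = 36)
P(h, H) = -11/2 (P(h, H) = (-2 - 9)/2 = (1/2)*(-11) = -11/2)
(u + A)*(m + P(15, 19)) = (472 + 36)*(39 - 11/2) = 508*(67/2) = 17018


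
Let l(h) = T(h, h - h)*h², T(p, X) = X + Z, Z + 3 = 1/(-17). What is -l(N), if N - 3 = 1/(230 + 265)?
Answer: 114826192/4165425 ≈ 27.566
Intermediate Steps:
Z = -52/17 (Z = -3 + 1/(-17) = -3 + 1*(-1/17) = -3 - 1/17 = -52/17 ≈ -3.0588)
N = 1486/495 (N = 3 + 1/(230 + 265) = 3 + 1/495 = 1486/495 ≈ 3.0020)
T(p, X) = -52/17 + X (T(p, X) = X - 52/17 = -52/17 + X)
l(h) = -52*h²/17 (l(h) = (-52/17 + (h - h))*h² = (-52/17 + 0)*h² = -52*h²/17)
-l(N) = -(-52)*(1486/495)²/17 = -(-52)*2208196/(17*245025) = -1*(-114826192/4165425) = 114826192/4165425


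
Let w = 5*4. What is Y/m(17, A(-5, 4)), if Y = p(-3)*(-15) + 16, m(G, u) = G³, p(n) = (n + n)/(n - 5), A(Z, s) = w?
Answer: 19/19652 ≈ 0.00096682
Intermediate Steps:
w = 20
A(Z, s) = 20
p(n) = 2*n/(-5 + n) (p(n) = (2*n)/(-5 + n) = 2*n/(-5 + n))
Y = 19/4 (Y = (2*(-3)/(-5 - 3))*(-15) + 16 = (2*(-3)/(-8))*(-15) + 16 = (2*(-3)*(-⅛))*(-15) + 16 = (¾)*(-15) + 16 = -45/4 + 16 = 19/4 ≈ 4.7500)
Y/m(17, A(-5, 4)) = 19/(4*(17³)) = (19/4)/4913 = (19/4)*(1/4913) = 19/19652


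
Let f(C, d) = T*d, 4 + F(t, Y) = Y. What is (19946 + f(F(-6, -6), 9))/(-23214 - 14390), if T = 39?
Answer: -20297/37604 ≈ -0.53976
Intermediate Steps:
F(t, Y) = -4 + Y
f(C, d) = 39*d
(19946 + f(F(-6, -6), 9))/(-23214 - 14390) = (19946 + 39*9)/(-23214 - 14390) = (19946 + 351)/(-37604) = 20297*(-1/37604) = -20297/37604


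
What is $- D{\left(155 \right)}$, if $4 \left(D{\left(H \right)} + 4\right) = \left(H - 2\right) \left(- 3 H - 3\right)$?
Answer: $17905$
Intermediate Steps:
$D{\left(H \right)} = -4 + \frac{\left(-3 - 3 H\right) \left(-2 + H\right)}{4}$ ($D{\left(H \right)} = -4 + \frac{\left(H - 2\right) \left(- 3 H - 3\right)}{4} = -4 + \frac{\left(-2 + H\right) \left(-3 - 3 H\right)}{4} = -4 + \frac{\left(-3 - 3 H\right) \left(-2 + H\right)}{4}$)
$- D{\left(155 \right)} = - (- \frac{5}{2} - \frac{3 \cdot 155^{2}}{4} + \frac{3}{4} \cdot 155) = - (- \frac{5}{2} - \frac{72075}{4} + \frac{465}{4}) = \left(-1\right) \left(-17905\right) = 17905$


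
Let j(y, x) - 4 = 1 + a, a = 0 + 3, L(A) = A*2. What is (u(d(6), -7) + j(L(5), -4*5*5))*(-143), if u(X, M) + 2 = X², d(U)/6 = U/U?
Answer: -6006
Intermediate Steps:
L(A) = 2*A
a = 3
d(U) = 6 (d(U) = 6*(U/U) = 6*1 = 6)
j(y, x) = 8 (j(y, x) = 4 + (1 + 3) = 4 + 4 = 8)
u(X, M) = -2 + X²
(u(d(6), -7) + j(L(5), -4*5*5))*(-143) = ((-2 + 6²) + 8)*(-143) = ((-2 + 36) + 8)*(-143) = (34 + 8)*(-143) = 42*(-143) = -6006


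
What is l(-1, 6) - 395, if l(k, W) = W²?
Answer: -359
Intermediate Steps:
l(-1, 6) - 395 = 6² - 395 = 36 - 395 = -359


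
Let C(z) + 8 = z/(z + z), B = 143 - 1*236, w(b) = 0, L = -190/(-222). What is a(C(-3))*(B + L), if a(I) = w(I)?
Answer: 0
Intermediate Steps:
L = 95/111 (L = -190*(-1/222) = 95/111 ≈ 0.85586)
B = -93 (B = 143 - 236 = -93)
C(z) = -15/2 (C(z) = -8 + z/(z + z) = -8 + z/((2*z)) = -8 + z*(1/(2*z)) = -8 + ½ = -15/2)
a(I) = 0
a(C(-3))*(B + L) = 0*(-93 + 95/111) = 0*(-10228/111) = 0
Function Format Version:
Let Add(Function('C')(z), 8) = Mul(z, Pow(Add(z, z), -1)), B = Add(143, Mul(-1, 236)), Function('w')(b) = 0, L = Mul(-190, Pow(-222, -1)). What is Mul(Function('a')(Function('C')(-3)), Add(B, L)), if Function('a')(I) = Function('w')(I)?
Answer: 0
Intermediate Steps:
L = Rational(95, 111) (L = Mul(-190, Rational(-1, 222)) = Rational(95, 111) ≈ 0.85586)
B = -93 (B = Add(143, -236) = -93)
Function('C')(z) = Rational(-15, 2) (Function('C')(z) = Add(-8, Mul(z, Pow(Add(z, z), -1))) = Add(-8, Mul(z, Pow(Mul(2, z), -1))) = Add(-8, Mul(z, Mul(Rational(1, 2), Pow(z, -1)))) = Add(-8, Rational(1, 2)) = Rational(-15, 2))
Function('a')(I) = 0
Mul(Function('a')(Function('C')(-3)), Add(B, L)) = Mul(0, Add(-93, Rational(95, 111))) = Mul(0, Rational(-10228, 111)) = 0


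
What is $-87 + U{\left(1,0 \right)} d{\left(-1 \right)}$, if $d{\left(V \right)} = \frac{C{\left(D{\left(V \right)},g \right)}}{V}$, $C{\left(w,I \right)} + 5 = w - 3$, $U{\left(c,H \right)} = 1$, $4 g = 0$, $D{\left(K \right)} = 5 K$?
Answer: $-74$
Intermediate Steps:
$g = 0$ ($g = \frac{1}{4} \cdot 0 = 0$)
$C{\left(w,I \right)} = -8 + w$ ($C{\left(w,I \right)} = -5 + \left(w - 3\right) = -5 + \left(-3 + w\right) = -8 + w$)
$d{\left(V \right)} = \frac{-8 + 5 V}{V}$
$-87 + U{\left(1,0 \right)} d{\left(-1 \right)} = -87 + 1 \left(5 - \frac{8}{-1}\right) = -87 + 1 \left(5 - -8\right) = -87 + 1 \left(5 + 8\right) = -87 + 1 \cdot 13 = -87 + 13 = -74$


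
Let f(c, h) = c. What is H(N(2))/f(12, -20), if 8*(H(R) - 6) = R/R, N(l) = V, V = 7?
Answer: 49/96 ≈ 0.51042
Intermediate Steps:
N(l) = 7
H(R) = 49/8 (H(R) = 6 + (R/R)/8 = 6 + (⅛)*1 = 6 + ⅛ = 49/8)
H(N(2))/f(12, -20) = (49/8)/12 = (49/8)*(1/12) = 49/96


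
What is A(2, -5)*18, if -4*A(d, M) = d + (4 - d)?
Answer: -18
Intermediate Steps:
A(d, M) = -1 (A(d, M) = -(d + (4 - d))/4 = -1/4*4 = -1)
A(2, -5)*18 = -1*18 = -18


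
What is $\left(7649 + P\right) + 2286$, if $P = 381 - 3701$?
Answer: $6615$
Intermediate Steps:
$P = -3320$ ($P = 381 - 3701 = -3320$)
$\left(7649 + P\right) + 2286 = \left(7649 - 3320\right) + 2286 = 4329 + 2286 = 6615$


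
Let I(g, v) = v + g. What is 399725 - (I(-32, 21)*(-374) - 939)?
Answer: 396550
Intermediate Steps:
I(g, v) = g + v
399725 - (I(-32, 21)*(-374) - 939) = 399725 - ((-32 + 21)*(-374) - 939) = 399725 - (-11*(-374) - 939) = 399725 - (4114 - 939) = 399725 - 1*3175 = 399725 - 3175 = 396550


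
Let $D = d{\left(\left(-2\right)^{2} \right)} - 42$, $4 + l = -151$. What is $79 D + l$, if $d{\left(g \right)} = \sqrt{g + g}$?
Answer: $-3473 + 158 \sqrt{2} \approx -3249.6$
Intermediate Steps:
$l = -155$ ($l = -4 - 151 = -155$)
$d{\left(g \right)} = \sqrt{2} \sqrt{g}$ ($d{\left(g \right)} = \sqrt{2 g} = \sqrt{2} \sqrt{g}$)
$D = -42 + 2 \sqrt{2}$ ($D = \sqrt{2} \sqrt{\left(-2\right)^{2}} - 42 = \sqrt{2} \sqrt{4} - 42 = \sqrt{2} \cdot 2 - 42 = 2 \sqrt{2} - 42 = -42 + 2 \sqrt{2} \approx -39.172$)
$79 D + l = 79 \left(-42 + 2 \sqrt{2}\right) - 155 = \left(-3318 + 158 \sqrt{2}\right) - 155 = -3473 + 158 \sqrt{2}$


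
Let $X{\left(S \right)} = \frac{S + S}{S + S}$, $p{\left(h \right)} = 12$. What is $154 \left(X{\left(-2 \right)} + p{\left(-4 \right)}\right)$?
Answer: $2002$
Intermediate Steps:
$X{\left(S \right)} = 1$ ($X{\left(S \right)} = \frac{2 S}{2 S} = 2 S \frac{1}{2 S} = 1$)
$154 \left(X{\left(-2 \right)} + p{\left(-4 \right)}\right) = 154 \left(1 + 12\right) = 154 \cdot 13 = 2002$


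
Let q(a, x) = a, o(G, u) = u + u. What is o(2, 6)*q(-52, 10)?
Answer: -624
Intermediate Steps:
o(G, u) = 2*u
o(2, 6)*q(-52, 10) = (2*6)*(-52) = 12*(-52) = -624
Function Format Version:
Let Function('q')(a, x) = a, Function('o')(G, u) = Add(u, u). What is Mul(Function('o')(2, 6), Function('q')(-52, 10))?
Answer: -624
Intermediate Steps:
Function('o')(G, u) = Mul(2, u)
Mul(Function('o')(2, 6), Function('q')(-52, 10)) = Mul(Mul(2, 6), -52) = Mul(12, -52) = -624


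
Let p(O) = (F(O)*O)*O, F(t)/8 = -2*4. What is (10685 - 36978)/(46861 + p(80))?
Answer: 26293/362739 ≈ 0.072485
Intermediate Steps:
F(t) = -64 (F(t) = 8*(-2*4) = 8*(-8) = -64)
p(O) = -64*O² (p(O) = (-64*O)*O = -64*O²)
(10685 - 36978)/(46861 + p(80)) = (10685 - 36978)/(46861 - 64*80²) = -26293/(46861 - 64*6400) = -26293/(46861 - 409600) = -26293/(-362739) = -26293*(-1/362739) = 26293/362739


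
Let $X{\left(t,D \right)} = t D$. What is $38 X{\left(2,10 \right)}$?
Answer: $760$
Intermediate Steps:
$X{\left(t,D \right)} = D t$
$38 X{\left(2,10 \right)} = 38 \cdot 10 \cdot 2 = 38 \cdot 20 = 760$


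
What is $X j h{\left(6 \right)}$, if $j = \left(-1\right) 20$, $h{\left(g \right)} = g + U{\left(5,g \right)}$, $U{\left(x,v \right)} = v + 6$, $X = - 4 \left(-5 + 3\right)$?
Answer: $-2880$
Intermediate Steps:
$X = 8$ ($X = \left(-4\right) \left(-2\right) = 8$)
$U{\left(x,v \right)} = 6 + v$
$h{\left(g \right)} = 6 + 2 g$ ($h{\left(g \right)} = g + \left(6 + g\right) = 6 + 2 g$)
$j = -20$
$X j h{\left(6 \right)} = 8 \left(-20\right) \left(6 + 2 \cdot 6\right) = - 160 \left(6 + 12\right) = \left(-160\right) 18 = -2880$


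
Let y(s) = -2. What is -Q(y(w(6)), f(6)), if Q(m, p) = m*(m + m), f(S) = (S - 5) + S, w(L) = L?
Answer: -8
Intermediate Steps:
f(S) = -5 + 2*S (f(S) = (-5 + S) + S = -5 + 2*S)
Q(m, p) = 2*m² (Q(m, p) = m*(2*m) = 2*m²)
-Q(y(w(6)), f(6)) = -2*(-2)² = -2*4 = -1*8 = -8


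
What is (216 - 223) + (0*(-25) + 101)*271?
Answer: 27364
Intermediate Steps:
(216 - 223) + (0*(-25) + 101)*271 = -7 + (0 + 101)*271 = -7 + 101*271 = -7 + 27371 = 27364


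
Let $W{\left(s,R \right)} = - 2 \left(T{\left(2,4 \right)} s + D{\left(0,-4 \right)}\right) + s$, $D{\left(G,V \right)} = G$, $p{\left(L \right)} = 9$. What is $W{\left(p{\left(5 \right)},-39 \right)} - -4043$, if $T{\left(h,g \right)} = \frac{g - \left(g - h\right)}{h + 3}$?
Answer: $\frac{20224}{5} \approx 4044.8$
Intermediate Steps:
$T{\left(h,g \right)} = \frac{h}{3 + h}$
$W{\left(s,R \right)} = \frac{s}{5}$ ($W{\left(s,R \right)} = - 2 \left(\frac{2}{3 + 2} s + 0\right) + s = - 2 \left(\frac{2}{5} s + 0\right) + s = - 2 \left(2 \cdot \frac{1}{5} s + 0\right) + s = - 2 \left(\frac{2 s}{5} + 0\right) + s = - 2 \frac{2 s}{5} + s = - \frac{4 s}{5} + s = \frac{s}{5}$)
$W{\left(p{\left(5 \right)},-39 \right)} - -4043 = \frac{1}{5} \cdot 9 - -4043 = \frac{9}{5} + 4043 = \frac{20224}{5}$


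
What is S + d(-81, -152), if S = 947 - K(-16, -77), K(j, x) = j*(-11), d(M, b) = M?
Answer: 690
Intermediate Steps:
K(j, x) = -11*j
S = 771 (S = 947 - (-11)*(-16) = 947 - 1*176 = 947 - 176 = 771)
S + d(-81, -152) = 771 - 81 = 690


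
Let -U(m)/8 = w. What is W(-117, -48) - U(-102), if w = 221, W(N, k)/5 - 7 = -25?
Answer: 1678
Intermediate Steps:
W(N, k) = -90 (W(N, k) = 35 + 5*(-25) = 35 - 125 = -90)
U(m) = -1768 (U(m) = -8*221 = -1768)
W(-117, -48) - U(-102) = -90 - 1*(-1768) = -90 + 1768 = 1678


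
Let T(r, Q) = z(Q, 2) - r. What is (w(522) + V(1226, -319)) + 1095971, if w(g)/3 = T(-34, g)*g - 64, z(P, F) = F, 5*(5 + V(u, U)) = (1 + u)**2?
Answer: 7266279/5 ≈ 1.4533e+6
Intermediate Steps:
V(u, U) = -5 + (1 + u)**2/5
T(r, Q) = 2 - r
w(g) = -192 + 108*g (w(g) = 3*((2 - 1*(-34))*g - 64) = 3*((2 + 34)*g - 64) = 3*(36*g - 64) = 3*(-64 + 36*g) = -192 + 108*g)
(w(522) + V(1226, -319)) + 1095971 = ((-192 + 108*522) + (-5 + (1 + 1226)**2/5)) + 1095971 = ((-192 + 56376) + (-5 + (1/5)*1227**2)) + 1095971 = (56184 + (-5 + (1/5)*1505529)) + 1095971 = (56184 + (-5 + 1505529/5)) + 1095971 = (56184 + 1505504/5) + 1095971 = 1786424/5 + 1095971 = 7266279/5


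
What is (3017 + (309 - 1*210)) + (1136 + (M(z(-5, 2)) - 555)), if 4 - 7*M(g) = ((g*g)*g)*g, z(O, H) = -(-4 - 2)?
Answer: 24587/7 ≈ 3512.4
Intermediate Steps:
z(O, H) = 6 (z(O, H) = -1*(-6) = 6)
M(g) = 4/7 - g⁴/7 (M(g) = 4/7 - (g*g)*g*g/7 = 4/7 - g²*g*g/7 = 4/7 - g³*g/7 = 4/7 - g⁴/7)
(3017 + (309 - 1*210)) + (1136 + (M(z(-5, 2)) - 555)) = (3017 + (309 - 1*210)) + (1136 + ((4/7 - ⅐*6⁴) - 555)) = (3017 + (309 - 210)) + (1136 + ((4/7 - ⅐*1296) - 555)) = (3017 + 99) + (1136 + ((4/7 - 1296/7) - 555)) = 3116 + (1136 + (-1292/7 - 555)) = 3116 + (1136 - 5177/7) = 3116 + 2775/7 = 24587/7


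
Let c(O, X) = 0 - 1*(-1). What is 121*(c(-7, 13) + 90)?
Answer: 11011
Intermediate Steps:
c(O, X) = 1 (c(O, X) = 0 + 1 = 1)
121*(c(-7, 13) + 90) = 121*(1 + 90) = 121*91 = 11011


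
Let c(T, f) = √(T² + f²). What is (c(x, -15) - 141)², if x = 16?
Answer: (141 - √481)² ≈ 14177.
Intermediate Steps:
(c(x, -15) - 141)² = (√(16² + (-15)²) - 141)² = (√(256 + 225) - 141)² = (√481 - 141)² = (-141 + √481)²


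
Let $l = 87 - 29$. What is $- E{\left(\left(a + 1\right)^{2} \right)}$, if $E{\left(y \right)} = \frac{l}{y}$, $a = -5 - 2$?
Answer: $- \frac{29}{18} \approx -1.6111$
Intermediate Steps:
$a = -7$
$l = 58$ ($l = 87 - 29 = 58$)
$E{\left(y \right)} = \frac{58}{y}$
$- E{\left(\left(a + 1\right)^{2} \right)} = - \frac{58}{\left(-7 + 1\right)^{2}} = - \frac{58}{\left(-6\right)^{2}} = - \frac{58}{36} = \left(-1\right) \frac{29}{18} = - \frac{29}{18}$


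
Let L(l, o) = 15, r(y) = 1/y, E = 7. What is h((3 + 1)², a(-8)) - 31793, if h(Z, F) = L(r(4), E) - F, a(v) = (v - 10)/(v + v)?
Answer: -254233/8 ≈ -31779.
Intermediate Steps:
a(v) = (-10 + v)/(2*v) (a(v) = (-10 + v)/((2*v)) = (-10 + v)*(1/(2*v)) = (-10 + v)/(2*v))
h(Z, F) = 15 - F
h((3 + 1)², a(-8)) - 31793 = (15 - (-10 - 8)/(2*(-8))) - 31793 = (15 - (-1)*(-18)/(2*8)) - 31793 = (15 - 1*9/8) - 31793 = (15 - 9/8) - 31793 = 111/8 - 31793 = -254233/8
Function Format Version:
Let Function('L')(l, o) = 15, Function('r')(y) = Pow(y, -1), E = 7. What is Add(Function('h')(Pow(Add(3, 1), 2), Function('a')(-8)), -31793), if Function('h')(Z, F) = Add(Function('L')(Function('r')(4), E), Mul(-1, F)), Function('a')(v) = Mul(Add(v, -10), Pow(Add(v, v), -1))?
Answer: Rational(-254233, 8) ≈ -31779.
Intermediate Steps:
Function('a')(v) = Mul(Rational(1, 2), Pow(v, -1), Add(-10, v)) (Function('a')(v) = Mul(Add(-10, v), Pow(Mul(2, v), -1)) = Mul(Add(-10, v), Mul(Rational(1, 2), Pow(v, -1))) = Mul(Rational(1, 2), Pow(v, -1), Add(-10, v)))
Function('h')(Z, F) = Add(15, Mul(-1, F))
Add(Function('h')(Pow(Add(3, 1), 2), Function('a')(-8)), -31793) = Add(Add(15, Mul(-1, Mul(Rational(1, 2), Pow(-8, -1), Add(-10, -8)))), -31793) = Add(Add(15, Mul(-1, Mul(Rational(1, 2), Rational(-1, 8), -18))), -31793) = Add(Add(15, Mul(-1, Rational(9, 8))), -31793) = Add(Add(15, Rational(-9, 8)), -31793) = Add(Rational(111, 8), -31793) = Rational(-254233, 8)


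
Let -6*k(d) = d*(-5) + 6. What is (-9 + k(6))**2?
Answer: 25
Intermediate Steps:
k(d) = -1 + 5*d/6 (k(d) = -(d*(-5) + 6)/6 = -(-5*d + 6)/6 = -(6 - 5*d)/6 = -1 + 5*d/6)
(-9 + k(6))**2 = (-9 + (-1 + (5/6)*6))**2 = (-9 + (-1 + 5))**2 = (-9 + 4)**2 = (-5)**2 = 25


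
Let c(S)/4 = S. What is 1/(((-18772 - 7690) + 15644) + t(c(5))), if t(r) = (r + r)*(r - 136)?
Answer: -1/15458 ≈ -6.4691e-5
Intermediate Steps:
c(S) = 4*S
t(r) = 2*r*(-136 + r) (t(r) = (2*r)*(-136 + r) = 2*r*(-136 + r))
1/(((-18772 - 7690) + 15644) + t(c(5))) = 1/(((-18772 - 7690) + 15644) + 2*(4*5)*(-136 + 4*5)) = 1/((-26462 + 15644) + 2*20*(-136 + 20)) = 1/(-10818 + 2*20*(-116)) = 1/(-10818 - 4640) = 1/(-15458) = -1/15458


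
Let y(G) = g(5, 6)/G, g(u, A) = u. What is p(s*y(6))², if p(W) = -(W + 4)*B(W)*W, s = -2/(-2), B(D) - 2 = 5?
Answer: 1030225/1296 ≈ 794.93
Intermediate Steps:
B(D) = 7 (B(D) = 2 + 5 = 7)
s = 1 (s = -2*(-½) = 1)
y(G) = 5/G
p(W) = -7*W*(4 + W) (p(W) = -(W + 4)*7*W = -(4 + W)*7*W = -7*W*(4 + W))
p(s*y(6))² = (-7*1*(5/6)*(4 + 1*(5/6)))² = (-7*1*(5*(⅙))*(4 + 1*(5*(⅙))))² = (-7*1*(⅚)*(4 + 1*(⅚)))² = (-7*⅚*(4 + ⅚))² = (-7*⅚*29/6)² = (-1015/36)² = 1030225/1296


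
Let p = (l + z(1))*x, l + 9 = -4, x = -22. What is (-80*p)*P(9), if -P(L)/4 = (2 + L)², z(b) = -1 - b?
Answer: 12777600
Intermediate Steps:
l = -13 (l = -9 - 4 = -13)
P(L) = -4*(2 + L)²
p = 330 (p = (-13 + (-1 - 1*1))*(-22) = (-13 + (-1 - 1))*(-22) = (-13 - 2)*(-22) = -15*(-22) = 330)
(-80*p)*P(9) = (-80*330)*(-4*(2 + 9)²) = -(-105600)*11² = -(-105600)*121 = -26400*(-484) = 12777600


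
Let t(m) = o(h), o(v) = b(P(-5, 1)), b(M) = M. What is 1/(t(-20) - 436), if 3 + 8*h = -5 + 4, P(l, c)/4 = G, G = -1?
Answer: -1/440 ≈ -0.0022727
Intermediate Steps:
P(l, c) = -4 (P(l, c) = 4*(-1) = -4)
h = -1/2 (h = -3/8 + (-5 + 4)/8 = -3/8 + (1/8)*(-1) = -3/8 - 1/8 = -1/2 ≈ -0.50000)
o(v) = -4
t(m) = -4
1/(t(-20) - 436) = 1/(-4 - 436) = 1/(-440) = -1/440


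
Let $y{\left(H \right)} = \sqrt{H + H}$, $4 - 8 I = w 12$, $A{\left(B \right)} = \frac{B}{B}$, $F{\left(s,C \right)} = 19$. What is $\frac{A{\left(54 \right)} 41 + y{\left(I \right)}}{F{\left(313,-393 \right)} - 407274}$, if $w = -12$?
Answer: $- \frac{41}{407255} - \frac{\sqrt{37}}{407255} \approx -0.00011561$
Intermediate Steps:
$A{\left(B \right)} = 1$
$I = \frac{37}{2}$ ($I = \frac{1}{2} - \frac{\left(-12\right) 12}{8} = \frac{1}{2} - -18 = \frac{1}{2} + 18 = \frac{37}{2} \approx 18.5$)
$y{\left(H \right)} = \sqrt{2} \sqrt{H}$ ($y{\left(H \right)} = \sqrt{2 H} = \sqrt{2} \sqrt{H}$)
$\frac{A{\left(54 \right)} 41 + y{\left(I \right)}}{F{\left(313,-393 \right)} - 407274} = \frac{1 \cdot 41 + \sqrt{2} \sqrt{\frac{37}{2}}}{19 - 407274} = \frac{41 + \sqrt{2} \frac{\sqrt{74}}{2}}{-407255} = \left(41 + \sqrt{37}\right) \left(- \frac{1}{407255}\right) = - \frac{41}{407255} - \frac{\sqrt{37}}{407255}$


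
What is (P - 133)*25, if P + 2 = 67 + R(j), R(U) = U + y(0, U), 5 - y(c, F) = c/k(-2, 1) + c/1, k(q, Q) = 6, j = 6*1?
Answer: -1425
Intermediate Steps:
j = 6
y(c, F) = 5 - 7*c/6 (y(c, F) = 5 - (c/6 + c/1) = 5 - (c*(⅙) + c*1) = 5 - (c/6 + c) = 5 - 7*c/6)
R(U) = 5 + U (R(U) = U + (5 - 7/6*0) = U + (5 + 0) = U + 5 = 5 + U)
P = 76 (P = -2 + (67 + (5 + 6)) = -2 + (67 + 11) = -2 + 78 = 76)
(P - 133)*25 = (76 - 133)*25 = -57*25 = -1425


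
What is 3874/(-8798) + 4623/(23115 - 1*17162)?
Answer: 8805616/26187247 ≈ 0.33626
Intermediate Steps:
3874/(-8798) + 4623/(23115 - 1*17162) = 3874*(-1/8798) + 4623/(23115 - 17162) = -1937/4399 + 4623/5953 = 8805616/26187247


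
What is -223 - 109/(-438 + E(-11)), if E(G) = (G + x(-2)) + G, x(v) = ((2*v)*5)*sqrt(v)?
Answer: (-4460*sqrt(2) + 102471*I)/(20*(sqrt(2) - 23*I)) ≈ -222.76 - 0.014515*I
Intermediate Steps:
x(v) = 10*v**(3/2) (x(v) = (10*v)*sqrt(v) = 10*v**(3/2))
E(G) = 2*G - 20*I*sqrt(2) (E(G) = (G + 10*(-2)**(3/2)) + G = (G + 10*(-2*I*sqrt(2))) + G = (G - 20*I*sqrt(2)) + G = 2*G - 20*I*sqrt(2))
-223 - 109/(-438 + E(-11)) = -223 - 109/(-438 + (2*(-11) - 20*I*sqrt(2))) = -223 - 109/(-438 + (-22 - 20*I*sqrt(2))) = -223 - 109/(-460 - 20*I*sqrt(2))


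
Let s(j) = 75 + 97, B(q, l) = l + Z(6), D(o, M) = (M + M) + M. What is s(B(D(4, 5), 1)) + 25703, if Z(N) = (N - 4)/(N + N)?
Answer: 25875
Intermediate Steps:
Z(N) = (-4 + N)/(2*N) (Z(N) = (-4 + N)/((2*N)) = (-4 + N)*(1/(2*N)) = (-4 + N)/(2*N))
D(o, M) = 3*M (D(o, M) = 2*M + M = 3*M)
B(q, l) = 1/6 + l (B(q, l) = l + (1/2)*(-4 + 6)/6 = l + (1/2)*(1/6)*2 = l + 1/6 = 1/6 + l)
s(j) = 172
s(B(D(4, 5), 1)) + 25703 = 172 + 25703 = 25875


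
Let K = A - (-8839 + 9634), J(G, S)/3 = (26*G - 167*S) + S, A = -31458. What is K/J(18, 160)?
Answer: 10751/26092 ≈ 0.41204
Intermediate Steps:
J(G, S) = -498*S + 78*G (J(G, S) = 3*((26*G - 167*S) + S) = 3*((-167*S + 26*G) + S) = 3*(-166*S + 26*G) = -498*S + 78*G)
K = -32253 (K = -31458 - (-8839 + 9634) = -31458 - 1*795 = -31458 - 795 = -32253)
K/J(18, 160) = -32253/(-498*160 + 78*18) = -32253/(-79680 + 1404) = -32253/(-78276) = -32253*(-1/78276) = 10751/26092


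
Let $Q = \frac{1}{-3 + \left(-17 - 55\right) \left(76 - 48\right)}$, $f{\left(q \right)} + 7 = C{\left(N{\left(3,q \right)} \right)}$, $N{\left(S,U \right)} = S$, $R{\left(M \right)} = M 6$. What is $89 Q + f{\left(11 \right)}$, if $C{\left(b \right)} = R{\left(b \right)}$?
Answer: $\frac{22120}{2019} \approx 10.956$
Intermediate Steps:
$R{\left(M \right)} = 6 M$
$C{\left(b \right)} = 6 b$
$f{\left(q \right)} = 11$ ($f{\left(q \right)} = -7 + 6 \cdot 3 = -7 + 18 = 11$)
$Q = - \frac{1}{2019}$ ($Q = \frac{1}{-3 - 2016} = \frac{1}{-2019} = - \frac{1}{2019} \approx -0.0004953$)
$89 Q + f{\left(11 \right)} = 89 \left(- \frac{1}{2019}\right) + 11 = - \frac{89}{2019} + 11 = \frac{22120}{2019}$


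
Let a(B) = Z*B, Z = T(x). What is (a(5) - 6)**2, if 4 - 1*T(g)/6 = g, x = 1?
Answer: 7056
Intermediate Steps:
T(g) = 24 - 6*g
Z = 18 (Z = 24 - 6*1 = 24 - 6 = 18)
a(B) = 18*B
(a(5) - 6)**2 = (18*5 - 6)**2 = (90 - 6)**2 = 84**2 = 7056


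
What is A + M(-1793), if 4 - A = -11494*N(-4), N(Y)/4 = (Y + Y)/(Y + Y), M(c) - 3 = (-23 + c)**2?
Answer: 3343839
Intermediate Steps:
M(c) = 3 + (-23 + c)**2
N(Y) = 4 (N(Y) = 4*((Y + Y)/(Y + Y)) = 4*((2*Y)/((2*Y))) = 4*((2*Y)*(1/(2*Y))) = 4*1 = 4)
A = 45980 (A = 4 - (-11494)*4 = 4 - 1*(-45976) = 4 + 45976 = 45980)
A + M(-1793) = 45980 + (3 + (-23 - 1793)**2) = 45980 + (3 + (-1816)**2) = 45980 + (3 + 3297856) = 45980 + 3297859 = 3343839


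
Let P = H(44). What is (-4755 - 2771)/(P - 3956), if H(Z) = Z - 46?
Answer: 3763/1979 ≈ 1.9015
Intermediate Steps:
H(Z) = -46 + Z
P = -2 (P = -46 + 44 = -2)
(-4755 - 2771)/(P - 3956) = (-4755 - 2771)/(-2 - 3956) = -7526/(-3958) = -7526*(-1/3958) = 3763/1979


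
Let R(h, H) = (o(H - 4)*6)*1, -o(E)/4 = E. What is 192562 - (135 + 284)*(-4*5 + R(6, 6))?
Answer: 221054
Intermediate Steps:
o(E) = -4*E
R(h, H) = 96 - 24*H (R(h, H) = (-4*(H - 4)*6)*1 = (-4*(-4 + H)*6)*1 = ((16 - 4*H)*6)*1 = (96 - 24*H)*1 = 96 - 24*H)
192562 - (135 + 284)*(-4*5 + R(6, 6)) = 192562 - (135 + 284)*(-4*5 + (96 - 24*6)) = 192562 - 419*(-20 + (96 - 144)) = 192562 - 419*(-20 - 48) = 192562 - 419*(-68) = 192562 - 1*(-28492) = 192562 + 28492 = 221054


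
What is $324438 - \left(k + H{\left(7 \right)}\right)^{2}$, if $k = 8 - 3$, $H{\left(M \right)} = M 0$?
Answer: $324413$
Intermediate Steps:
$H{\left(M \right)} = 0$
$k = 5$ ($k = 8 - 3 = 5$)
$324438 - \left(k + H{\left(7 \right)}\right)^{2} = 324438 - \left(5 + 0\right)^{2} = 324438 - 5^{2} = 324438 - 25 = 324413$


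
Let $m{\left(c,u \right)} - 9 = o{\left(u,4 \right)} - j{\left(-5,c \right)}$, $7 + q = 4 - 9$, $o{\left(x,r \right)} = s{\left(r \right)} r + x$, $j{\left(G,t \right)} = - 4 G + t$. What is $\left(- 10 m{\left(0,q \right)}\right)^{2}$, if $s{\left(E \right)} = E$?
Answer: $4900$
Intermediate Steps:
$j{\left(G,t \right)} = t - 4 G$
$o{\left(x,r \right)} = x + r^{2}$ ($o{\left(x,r \right)} = r r + x = r^{2} + x = x + r^{2}$)
$q = -12$ ($q = -7 + \left(4 - 9\right) = -7 - 5 = -12$)
$m{\left(c,u \right)} = 5 + u - c$ ($m{\left(c,u \right)} = 9 - \left(-16 + 20 + c - u\right) = 9 - \left(4 + c - u\right) = 5 + u - c$)
$\left(- 10 m{\left(0,q \right)}\right)^{2} = \left(- 10 \left(5 - 12 - 0\right)\right)^{2} = \left(- 10 \left(5 - 12 + 0\right)\right)^{2} = \left(\left(-10\right) \left(-7\right)\right)^{2} = 70^{2} = 4900$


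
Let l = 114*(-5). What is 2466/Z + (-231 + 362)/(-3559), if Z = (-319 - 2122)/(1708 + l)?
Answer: -9987969943/8687519 ≈ -1149.7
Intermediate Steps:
l = -570
Z = -2441/1138 (Z = (-319 - 2122)/(1708 - 570) = -2441/1138 ≈ -2.1450)
2466/Z + (-231 + 362)/(-3559) = 2466/(-2441/1138) + (-231 + 362)/(-3559) = 2466*(-1138/2441) + 131*(-1/3559) = -2806308/2441 - 131/3559 = -9987969943/8687519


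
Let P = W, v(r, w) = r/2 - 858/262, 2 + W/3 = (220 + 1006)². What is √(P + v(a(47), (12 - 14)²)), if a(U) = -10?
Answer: √77382616738/131 ≈ 2123.5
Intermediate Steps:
W = 4509222 (W = -6 + 3*(220 + 1006)² = -6 + 3*1226² = -6 + 3*1503076 = -6 + 4509228 = 4509222)
v(r, w) = -429/131 + r/2 (v(r, w) = r*(½) - 858*1/262 = r/2 - 429/131 = -429/131 + r/2)
P = 4509222
√(P + v(a(47), (12 - 14)²)) = √(4509222 + (-429/131 + (½)*(-10))) = √(4509222 + (-429/131 - 5)) = √(4509222 - 1084/131) = √(590706998/131) = √77382616738/131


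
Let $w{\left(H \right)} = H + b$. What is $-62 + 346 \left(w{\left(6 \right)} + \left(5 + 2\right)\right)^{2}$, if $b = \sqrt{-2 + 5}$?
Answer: $59450 + 8996 \sqrt{3} \approx 75032.0$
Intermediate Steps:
$b = \sqrt{3} \approx 1.732$
$w{\left(H \right)} = H + \sqrt{3}$
$-62 + 346 \left(w{\left(6 \right)} + \left(5 + 2\right)\right)^{2} = -62 + 346 \left(\left(6 + \sqrt{3}\right) + \left(5 + 2\right)\right)^{2} = -62 + 346 \left(\left(6 + \sqrt{3}\right) + 7\right)^{2} = -62 + 346 \left(13 + \sqrt{3}\right)^{2}$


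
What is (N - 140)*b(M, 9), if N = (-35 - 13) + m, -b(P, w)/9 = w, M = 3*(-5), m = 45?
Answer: 11583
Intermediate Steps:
M = -15
b(P, w) = -9*w
N = -3 (N = (-35 - 13) + 45 = -48 + 45 = -3)
(N - 140)*b(M, 9) = (-3 - 140)*(-9*9) = -143*(-81) = 11583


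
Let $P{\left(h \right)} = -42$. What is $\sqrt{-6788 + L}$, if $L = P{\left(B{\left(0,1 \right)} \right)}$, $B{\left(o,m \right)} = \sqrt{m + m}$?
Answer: $i \sqrt{6830} \approx 82.644 i$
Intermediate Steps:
$B{\left(o,m \right)} = \sqrt{2} \sqrt{m}$ ($B{\left(o,m \right)} = \sqrt{2 m} = \sqrt{2} \sqrt{m}$)
$L = -42$
$\sqrt{-6788 + L} = \sqrt{-6788 - 42} = \sqrt{-6830} = i \sqrt{6830}$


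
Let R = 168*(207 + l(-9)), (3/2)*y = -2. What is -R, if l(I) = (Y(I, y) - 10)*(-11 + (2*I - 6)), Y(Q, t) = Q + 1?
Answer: -140616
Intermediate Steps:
y = -4/3 (y = (⅔)*(-2) = -4/3 ≈ -1.3333)
Y(Q, t) = 1 + Q
l(I) = (-17 + 2*I)*(-9 + I) (l(I) = ((1 + I) - 10)*(-11 + (2*I - 6)) = (-9 + I)*(-11 + (-6 + 2*I)) = (-9 + I)*(-17 + 2*I) = (-17 + 2*I)*(-9 + I))
R = 140616 (R = 168*(207 + (153 - 35*(-9) + 2*(-9)²)) = 168*(207 + (153 + 315 + 2*81)) = 168*(207 + (153 + 315 + 162)) = 168*(207 + 630) = 168*837 = 140616)
-R = -1*140616 = -140616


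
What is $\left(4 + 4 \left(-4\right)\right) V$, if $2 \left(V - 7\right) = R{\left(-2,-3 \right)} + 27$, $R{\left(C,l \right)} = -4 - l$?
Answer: $-240$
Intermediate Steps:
$V = 20$ ($V = 7 + \frac{\left(-4 - -3\right) + 27}{2} = 7 + \frac{\left(-4 + 3\right) + 27}{2} = 7 + \frac{-1 + 27}{2} = 7 + \frac{1}{2} \cdot 26 = 7 + 13 = 20$)
$\left(4 + 4 \left(-4\right)\right) V = \left(4 + 4 \left(-4\right)\right) 20 = \left(4 - 16\right) 20 = \left(-12\right) 20 = -240$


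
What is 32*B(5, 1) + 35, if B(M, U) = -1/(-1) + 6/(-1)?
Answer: -125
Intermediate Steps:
B(M, U) = -5 (B(M, U) = -1*(-1) + 6*(-1) = 1 - 6 = -5)
32*B(5, 1) + 35 = 32*(-5) + 35 = -160 + 35 = -125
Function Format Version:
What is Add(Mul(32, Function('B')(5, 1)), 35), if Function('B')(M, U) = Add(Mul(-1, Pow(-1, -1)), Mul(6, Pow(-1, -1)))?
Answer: -125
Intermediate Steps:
Function('B')(M, U) = -5 (Function('B')(M, U) = Add(Mul(-1, -1), Mul(6, -1)) = Add(1, -6) = -5)
Add(Mul(32, Function('B')(5, 1)), 35) = Add(Mul(32, -5), 35) = Add(-160, 35) = -125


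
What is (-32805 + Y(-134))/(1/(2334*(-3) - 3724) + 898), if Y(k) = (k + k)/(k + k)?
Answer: -351855704/9631947 ≈ -36.530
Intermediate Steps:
Y(k) = 1 (Y(k) = (2*k)/((2*k)) = (2*k)*(1/(2*k)) = 1)
(-32805 + Y(-134))/(1/(2334*(-3) - 3724) + 898) = (-32805 + 1)/(1/(2334*(-3) - 3724) + 898) = -32804/(1/(-7002 - 3724) + 898) = -32804/(1/(-10726) + 898) = -32804/(-1/10726 + 898) = -32804/9631947/10726 = -32804*10726/9631947 = -351855704/9631947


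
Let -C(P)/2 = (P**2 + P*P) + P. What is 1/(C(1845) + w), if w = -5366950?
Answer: -1/18986740 ≈ -5.2668e-8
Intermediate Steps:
C(P) = -4*P**2 - 2*P (C(P) = -2*((P**2 + P*P) + P) = -2*((P**2 + P**2) + P) = -2*(2*P**2 + P) = -2*(P + 2*P**2) = -4*P**2 - 2*P)
1/(C(1845) + w) = 1/(-2*1845*(1 + 2*1845) - 5366950) = 1/(-2*1845*(1 + 3690) - 5366950) = 1/(-2*1845*3691 - 5366950) = 1/(-13619790 - 5366950) = 1/(-18986740) = -1/18986740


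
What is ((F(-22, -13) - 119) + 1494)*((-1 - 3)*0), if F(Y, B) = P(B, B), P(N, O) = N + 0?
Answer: 0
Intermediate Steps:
P(N, O) = N
F(Y, B) = B
((F(-22, -13) - 119) + 1494)*((-1 - 3)*0) = ((-13 - 119) + 1494)*((-1 - 3)*0) = (-132 + 1494)*(-4*0) = 1362*0 = 0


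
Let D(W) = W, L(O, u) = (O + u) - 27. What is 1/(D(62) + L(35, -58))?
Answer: 1/12 ≈ 0.083333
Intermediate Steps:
L(O, u) = -27 + O + u
1/(D(62) + L(35, -58)) = 1/(62 + (-27 + 35 - 58)) = 1/(62 - 50) = 1/12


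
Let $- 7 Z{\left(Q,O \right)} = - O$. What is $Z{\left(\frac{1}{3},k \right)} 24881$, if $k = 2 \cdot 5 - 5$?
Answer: $\frac{124405}{7} \approx 17772.0$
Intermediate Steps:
$k = 5$ ($k = 10 - 5 = 5$)
$Z{\left(Q,O \right)} = \frac{O}{7}$ ($Z{\left(Q,O \right)} = - \frac{\left(-1\right) O}{7} = \frac{O}{7}$)
$Z{\left(\frac{1}{3},k \right)} 24881 = \frac{1}{7} \cdot 5 \cdot 24881 = \frac{5}{7} \cdot 24881 = \frac{124405}{7}$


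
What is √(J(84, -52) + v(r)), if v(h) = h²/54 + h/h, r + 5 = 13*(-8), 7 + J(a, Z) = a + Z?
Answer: √79710/18 ≈ 15.685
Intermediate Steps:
J(a, Z) = -7 + Z + a (J(a, Z) = -7 + (a + Z) = -7 + (Z + a) = -7 + Z + a)
r = -109 (r = -5 + 13*(-8) = -5 - 104 = -109)
v(h) = 1 + h²/54 (v(h) = h²*(1/54) + 1 = h²/54 + 1 = 1 + h²/54)
√(J(84, -52) + v(r)) = √((-7 - 52 + 84) + (1 + (1/54)*(-109)²)) = √(25 + (1 + (1/54)*11881)) = √(25 + (1 + 11881/54)) = √(25 + 11935/54) = √(13285/54) = √79710/18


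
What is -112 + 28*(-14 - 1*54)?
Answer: -2016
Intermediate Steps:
-112 + 28*(-14 - 1*54) = -112 + 28*(-14 - 54) = -112 + 28*(-68) = -112 - 1904 = -2016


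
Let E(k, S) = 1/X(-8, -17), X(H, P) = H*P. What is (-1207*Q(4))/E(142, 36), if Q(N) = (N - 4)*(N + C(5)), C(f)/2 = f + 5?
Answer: 0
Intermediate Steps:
C(f) = 10 + 2*f (C(f) = 2*(f + 5) = 2*(5 + f) = 10 + 2*f)
Q(N) = (-4 + N)*(20 + N) (Q(N) = (N - 4)*(N + (10 + 2*5)) = (-4 + N)*(N + (10 + 10)) = (-4 + N)*(N + 20) = (-4 + N)*(20 + N))
E(k, S) = 1/136 (E(k, S) = 1/(-8*(-17)) = 1/136)
(-1207*Q(4))/E(142, 36) = (-1207*(-80 + 4**2 + 16*4))/(1/136) = -1207*(-80 + 16 + 64)*136 = -1207*0*136 = 0*136 = 0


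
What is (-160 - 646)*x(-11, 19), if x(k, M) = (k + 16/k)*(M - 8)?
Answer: 110422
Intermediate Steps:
x(k, M) = (-8 + M)*(k + 16/k) (x(k, M) = (k + 16/k)*(-8 + M) = (-8 + M)*(k + 16/k))
(-160 - 646)*x(-11, 19) = (-160 - 646)*((-128 + 16*19 + (-11)²*(-8 + 19))/(-11)) = -(-806)*(-128 + 304 + 121*11)/11 = -(-806)*(-128 + 304 + 1331)/11 = -(-806)*1507/11 = -806*(-137) = 110422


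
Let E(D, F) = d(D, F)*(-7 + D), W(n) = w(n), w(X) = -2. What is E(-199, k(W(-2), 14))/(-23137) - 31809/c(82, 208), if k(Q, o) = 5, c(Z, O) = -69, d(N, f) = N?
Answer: 10625163/23137 ≈ 459.23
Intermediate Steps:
W(n) = -2
E(D, F) = D*(-7 + D)
E(-199, k(W(-2), 14))/(-23137) - 31809/c(82, 208) = -199*(-7 - 199)/(-23137) - 31809/(-69) = -199*(-206)*(-1/23137) - 31809*(-1/69) = 40994*(-1/23137) + 461 = -40994/23137 + 461 = 10625163/23137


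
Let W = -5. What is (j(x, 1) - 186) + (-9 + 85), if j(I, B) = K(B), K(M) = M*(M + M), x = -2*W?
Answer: -108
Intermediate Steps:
x = 10 (x = -2*(-5) = 10)
K(M) = 2*M² (K(M) = M*(2*M) = 2*M²)
j(I, B) = 2*B²
(j(x, 1) - 186) + (-9 + 85) = (2*1² - 186) + (-9 + 85) = (2*1 - 186) + 76 = (2 - 186) + 76 = -184 + 76 = -108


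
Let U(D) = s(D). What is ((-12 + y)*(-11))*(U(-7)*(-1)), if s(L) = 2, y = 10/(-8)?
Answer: -583/2 ≈ -291.50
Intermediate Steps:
y = -5/4 (y = 10*(-⅛) = -5/4 ≈ -1.2500)
U(D) = 2
((-12 + y)*(-11))*(U(-7)*(-1)) = ((-12 - 5/4)*(-11))*(2*(-1)) = -53/4*(-11)*(-2) = (583/4)*(-2) = -583/2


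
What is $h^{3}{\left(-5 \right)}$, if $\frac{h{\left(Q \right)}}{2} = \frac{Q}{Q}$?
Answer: $8$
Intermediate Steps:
$h{\left(Q \right)} = 2$ ($h{\left(Q \right)} = 2 \frac{Q}{Q} = 2 \cdot 1 = 2$)
$h^{3}{\left(-5 \right)} = 2^{3} = 8$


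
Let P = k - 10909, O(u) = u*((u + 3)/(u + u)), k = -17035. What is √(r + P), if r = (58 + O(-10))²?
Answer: I*√99895/2 ≈ 158.03*I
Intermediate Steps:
O(u) = 3/2 + u/2 (O(u) = u*((3 + u)/((2*u))) = u*((3 + u)*(1/(2*u))) = u*((3 + u)/(2*u)) = 3/2 + u/2)
r = 11881/4 (r = (58 + (3/2 + (½)*(-10)))² = (58 + (3/2 - 5))² = (58 - 7/2)² = (109/2)² = 11881/4 ≈ 2970.3)
P = -27944 (P = -17035 - 10909 = -27944)
√(r + P) = √(11881/4 - 27944) = √(-99895/4) = I*√99895/2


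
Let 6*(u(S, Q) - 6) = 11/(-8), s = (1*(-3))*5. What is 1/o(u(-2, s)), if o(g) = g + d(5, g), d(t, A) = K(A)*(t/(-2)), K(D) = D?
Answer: -32/277 ≈ -0.11552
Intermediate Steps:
s = -15 (s = -3*5 = -15)
u(S, Q) = 277/48 (u(S, Q) = 6 + (11/(-8))/6 = 6 + (11*(-⅛))/6 = 6 + (⅙)*(-11/8) = 6 - 11/48 = 277/48)
d(t, A) = -A*t/2 (d(t, A) = A*(t/(-2)) = A*(t*(-½)) = A*(-t/2) = -A*t/2)
o(g) = -3*g/2 (o(g) = g - ½*g*5 = g - 5*g/2 = -3*g/2)
1/o(u(-2, s)) = 1/(-3/2*277/48) = 1/(-277/32) = -32/277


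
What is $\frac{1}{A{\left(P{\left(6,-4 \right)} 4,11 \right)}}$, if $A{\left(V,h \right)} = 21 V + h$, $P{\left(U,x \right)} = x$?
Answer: $- \frac{1}{325} \approx -0.0030769$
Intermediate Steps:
$A{\left(V,h \right)} = h + 21 V$
$\frac{1}{A{\left(P{\left(6,-4 \right)} 4,11 \right)}} = \frac{1}{11 + 21 \left(\left(-4\right) 4\right)} = \frac{1}{11 + 21 \left(-16\right)} = \frac{1}{11 - 336} = \frac{1}{-325} = - \frac{1}{325}$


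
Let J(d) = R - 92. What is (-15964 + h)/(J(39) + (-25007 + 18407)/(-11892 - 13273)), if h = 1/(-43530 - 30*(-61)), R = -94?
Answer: 3350462065433/38981910600 ≈ 85.949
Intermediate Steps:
J(d) = -186 (J(d) = -94 - 92 = -186)
h = -1/41700 (h = 1/(-43530 + 1830) = 1/(-41700) = -1/41700 ≈ -2.3981e-5)
(-15964 + h)/(J(39) + (-25007 + 18407)/(-11892 - 13273)) = (-15964 - 1/41700)/(-186 + (-25007 + 18407)/(-11892 - 13273)) = -665698801/(41700*(-186 - 6600/(-25165))) = -665698801/(41700*(-186 - 6600*(-1/25165))) = -665698801/(41700*(-186 + 1320/5033)) = -665698801/(41700*(-934818/5033)) = -665698801/41700*(-5033/934818) = 3350462065433/38981910600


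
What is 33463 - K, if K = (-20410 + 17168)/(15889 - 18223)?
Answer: 39049700/1167 ≈ 33462.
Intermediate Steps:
K = 1621/1167 (K = -3242/(-2334) = -3242*(-1/2334) = 1621/1167 ≈ 1.3890)
33463 - K = 33463 - 1*1621/1167 = 33463 - 1621/1167 = 39049700/1167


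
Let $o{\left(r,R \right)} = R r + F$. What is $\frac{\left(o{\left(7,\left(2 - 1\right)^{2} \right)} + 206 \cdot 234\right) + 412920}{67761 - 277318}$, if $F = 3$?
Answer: $- \frac{461134}{209557} \approx -2.2005$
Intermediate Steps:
$o{\left(r,R \right)} = 3 + R r$ ($o{\left(r,R \right)} = R r + 3 = 3 + R r$)
$\frac{\left(o{\left(7,\left(2 - 1\right)^{2} \right)} + 206 \cdot 234\right) + 412920}{67761 - 277318} = \frac{\left(\left(3 + \left(2 - 1\right)^{2} \cdot 7\right) + 206 \cdot 234\right) + 412920}{67761 - 277318} = \frac{\left(\left(3 + 1^{2} \cdot 7\right) + 48204\right) + 412920}{-209557} = \left(\left(\left(3 + 1 \cdot 7\right) + 48204\right) + 412920\right) \left(- \frac{1}{209557}\right) = \left(\left(\left(3 + 7\right) + 48204\right) + 412920\right) \left(- \frac{1}{209557}\right) = \left(\left(10 + 48204\right) + 412920\right) \left(- \frac{1}{209557}\right) = \left(48214 + 412920\right) \left(- \frac{1}{209557}\right) = 461134 \left(- \frac{1}{209557}\right) = - \frac{461134}{209557}$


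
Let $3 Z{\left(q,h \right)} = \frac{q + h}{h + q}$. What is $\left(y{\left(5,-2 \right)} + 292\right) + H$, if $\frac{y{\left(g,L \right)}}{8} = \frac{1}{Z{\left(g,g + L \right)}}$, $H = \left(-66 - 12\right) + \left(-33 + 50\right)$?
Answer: $255$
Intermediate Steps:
$Z{\left(q,h \right)} = \frac{1}{3}$ ($Z{\left(q,h \right)} = \frac{\left(q + h\right) \frac{1}{h + q}}{3} = \frac{\left(h + q\right) \frac{1}{h + q}}{3} = \frac{1}{3} \cdot 1 = \frac{1}{3}$)
$H = -61$ ($H = -78 + 17 = -61$)
$y{\left(g,L \right)} = 24$ ($y{\left(g,L \right)} = 8 \frac{1}{\frac{1}{3}} = 8 \cdot 3 = 24$)
$\left(y{\left(5,-2 \right)} + 292\right) + H = \left(24 + 292\right) - 61 = 316 - 61 = 255$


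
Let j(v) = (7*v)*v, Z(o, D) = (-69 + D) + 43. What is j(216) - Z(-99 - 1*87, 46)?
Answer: 326572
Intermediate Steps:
Z(o, D) = -26 + D
j(v) = 7*v²
j(216) - Z(-99 - 1*87, 46) = 7*216² - (-26 + 46) = 7*46656 - 1*20 = 326592 - 20 = 326572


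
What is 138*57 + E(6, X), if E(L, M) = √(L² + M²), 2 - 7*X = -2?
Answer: 7866 + 2*√445/7 ≈ 7872.0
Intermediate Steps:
X = 4/7 (X = 2/7 - ⅐*(-2) = 2/7 + 2/7 = 4/7 ≈ 0.57143)
138*57 + E(6, X) = 138*57 + √(6² + (4/7)²) = 7866 + √(36 + 16/49) = 7866 + √(1780/49) = 7866 + 2*√445/7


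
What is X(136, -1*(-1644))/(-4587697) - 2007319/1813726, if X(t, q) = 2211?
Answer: -9212981502529/8320825329022 ≈ -1.1072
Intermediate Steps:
X(136, -1*(-1644))/(-4587697) - 2007319/1813726 = 2211/(-4587697) - 2007319/1813726 = 2211*(-1/4587697) - 2007319*1/1813726 = -2211/4587697 - 2007319/1813726 = -9212981502529/8320825329022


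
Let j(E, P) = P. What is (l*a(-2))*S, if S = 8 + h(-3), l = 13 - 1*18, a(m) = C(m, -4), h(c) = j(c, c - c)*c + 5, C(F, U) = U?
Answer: 260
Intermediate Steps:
h(c) = 5 (h(c) = (c - c)*c + 5 = 0*c + 5 = 0 + 5 = 5)
a(m) = -4
l = -5 (l = 13 - 18 = -5)
S = 13 (S = 8 + 5 = 13)
(l*a(-2))*S = -5*(-4)*13 = 20*13 = 260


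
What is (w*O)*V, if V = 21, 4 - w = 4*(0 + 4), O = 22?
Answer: -5544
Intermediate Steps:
w = -12 (w = 4 - 4*(0 + 4) = 4 - 4*4 = 4 - 1*16 = 4 - 16 = -12)
(w*O)*V = -12*22*21 = -264*21 = -5544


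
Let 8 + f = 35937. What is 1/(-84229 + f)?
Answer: -1/48300 ≈ -2.0704e-5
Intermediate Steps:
f = 35929 (f = -8 + 35937 = 35929)
1/(-84229 + f) = 1/(-84229 + 35929) = 1/(-48300) = -1/48300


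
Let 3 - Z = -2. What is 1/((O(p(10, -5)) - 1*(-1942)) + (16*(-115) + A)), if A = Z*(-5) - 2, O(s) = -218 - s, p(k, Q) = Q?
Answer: -1/138 ≈ -0.0072464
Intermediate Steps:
Z = 5 (Z = 3 - 1*(-2) = 3 + 2 = 5)
A = -27 (A = 5*(-5) - 2 = -25 - 2 = -27)
1/((O(p(10, -5)) - 1*(-1942)) + (16*(-115) + A)) = 1/(((-218 - 1*(-5)) - 1*(-1942)) + (16*(-115) - 27)) = 1/(((-218 + 5) + 1942) + (-1840 - 27)) = 1/((-213 + 1942) - 1867) = 1/(1729 - 1867) = 1/(-138) = -1/138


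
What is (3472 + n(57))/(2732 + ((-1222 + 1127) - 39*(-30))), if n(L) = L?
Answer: 3529/3807 ≈ 0.92698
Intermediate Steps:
(3472 + n(57))/(2732 + ((-1222 + 1127) - 39*(-30))) = (3472 + 57)/(2732 + ((-1222 + 1127) - 39*(-30))) = 3529/(2732 + (-95 + 1170)) = 3529/(2732 + 1075) = 3529/3807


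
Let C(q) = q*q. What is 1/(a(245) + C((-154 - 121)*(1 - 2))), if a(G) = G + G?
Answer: 1/76115 ≈ 1.3138e-5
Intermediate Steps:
C(q) = q²
a(G) = 2*G
1/(a(245) + C((-154 - 121)*(1 - 2))) = 1/(2*245 + ((-154 - 121)*(1 - 2))²) = 1/(490 + (-275*(-1))²) = 1/(490 + 275²) = 1/(490 + 75625) = 1/76115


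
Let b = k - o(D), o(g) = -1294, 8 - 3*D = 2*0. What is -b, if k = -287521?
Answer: 286227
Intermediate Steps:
D = 8/3 (D = 8/3 - 2*0/3 = 8/3 - 1/3*0 = 8/3 + 0 = 8/3 ≈ 2.6667)
b = -286227 (b = -287521 - 1*(-1294) = -287521 + 1294 = -286227)
-b = -1*(-286227) = 286227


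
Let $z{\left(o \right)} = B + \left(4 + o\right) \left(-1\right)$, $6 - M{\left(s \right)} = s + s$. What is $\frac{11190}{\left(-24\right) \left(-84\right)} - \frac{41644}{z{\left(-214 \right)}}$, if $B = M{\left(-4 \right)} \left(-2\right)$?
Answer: $- \frac{975211}{4368} \approx -223.26$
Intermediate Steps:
$M{\left(s \right)} = 6 - 2 s$ ($M{\left(s \right)} = 6 - \left(s + s\right) = 6 - 2 s$)
$B = -28$ ($B = \left(6 - -8\right) \left(-2\right) = \left(6 + 8\right) \left(-2\right) = 14 \left(-2\right) = -28$)
$z{\left(o \right)} = -32 - o$ ($z{\left(o \right)} = -28 + \left(4 + o\right) \left(-1\right) = -28 - \left(4 + o\right) = -32 - o$)
$\frac{11190}{\left(-24\right) \left(-84\right)} - \frac{41644}{z{\left(-214 \right)}} = \frac{11190}{\left(-24\right) \left(-84\right)} - \frac{41644}{-32 - -214} = \frac{11190}{2016} - \frac{41644}{-32 + 214} = 11190 \cdot \frac{1}{2016} - \frac{41644}{182} = \frac{1865}{336} - \frac{20822}{91} = - \frac{975211}{4368}$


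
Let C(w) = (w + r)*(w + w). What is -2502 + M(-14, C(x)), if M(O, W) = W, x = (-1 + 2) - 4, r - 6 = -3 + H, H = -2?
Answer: -2490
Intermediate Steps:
r = 1 (r = 6 + (-3 - 2) = 6 - 5 = 1)
x = -3 (x = 1 - 4 = -3)
C(w) = 2*w*(1 + w) (C(w) = (w + 1)*(w + w) = (1 + w)*(2*w) = 2*w*(1 + w))
-2502 + M(-14, C(x)) = -2502 + 2*(-3)*(1 - 3) = -2502 + 2*(-3)*(-2) = -2502 + 12 = -2490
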